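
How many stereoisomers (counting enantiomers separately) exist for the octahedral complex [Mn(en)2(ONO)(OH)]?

3

In an octahedral complex each vertex has one trans partner and four cis neighbours.
Each en is bidentate and must span two cis positions.
The distinct arrangements are (2 in all): ONO and OH mutually trans; ONO and OH mutually cis (chiral).
One of these lacks any improper symmetry element and so occurs as an enantiomeric pair, giving 2 + 1 = 3 stereoisomers in total.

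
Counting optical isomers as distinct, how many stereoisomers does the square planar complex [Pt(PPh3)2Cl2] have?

2

Working through the distinct placements yields 2 geometric isomers: PPh3 cis; PPh3 trans.
Each arrangement has an internal mirror plane or centre of symmetry, so none is chiral.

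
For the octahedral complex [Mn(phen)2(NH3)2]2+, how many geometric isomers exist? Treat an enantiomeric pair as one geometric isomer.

2

Each phen is bidentate and must span two cis positions.
The distinct arrangements are (2 in all): NH3 trans; NH3 cis (chiral).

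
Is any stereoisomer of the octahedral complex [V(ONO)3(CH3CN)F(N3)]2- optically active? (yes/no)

yes

There are 4 geometric isomers: ONO mer (3 arrangements); ONO fac (chiral).
One of these lacks any improper symmetry element and so occurs as an enantiomeric pair, giving 4 + 1 = 5 stereoisomers in total.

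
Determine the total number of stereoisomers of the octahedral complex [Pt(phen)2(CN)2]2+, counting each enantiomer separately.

3

In an octahedral complex each vertex has one trans partner and four cis neighbours.
Each phen is bidentate and must span two cis positions.
Systematic placement gives 2 geometric isomers: CN trans; CN cis (chiral).
One of these lacks any improper symmetry element and so occurs as an enantiomeric pair, giving 2 + 1 = 3 stereoisomers in total.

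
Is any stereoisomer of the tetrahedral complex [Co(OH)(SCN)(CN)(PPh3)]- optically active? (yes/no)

yes

All four vertices of a tetrahedron are equivalent and mutually adjacent, so cis/trans isomerism cannot arise.
Only one geometric arrangement is possible; it has no improper symmetry element, so it exists as a pair of enantiomers (2 stereoisomers).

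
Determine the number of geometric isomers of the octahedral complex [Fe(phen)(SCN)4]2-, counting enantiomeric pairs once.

1

The six octahedral sites form three mutually perpendicular trans pairs.
Each phen is bidentate and must span two cis positions.
Only one geometric arrangement is possible.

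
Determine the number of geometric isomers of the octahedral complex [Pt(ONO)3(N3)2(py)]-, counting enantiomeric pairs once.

3

The six octahedral sites form three mutually perpendicular trans pairs.
There are 3 geometric isomers: ONO mer, N3 trans; ONO fac, N3 cis; ONO mer, N3 cis.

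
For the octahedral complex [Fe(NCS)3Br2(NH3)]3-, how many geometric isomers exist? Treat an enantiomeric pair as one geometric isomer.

3

In an octahedral complex each vertex has one trans partner and four cis neighbours.
There are 3 geometric isomers: NCS mer, Br trans; NCS fac, Br cis; NCS mer, Br cis.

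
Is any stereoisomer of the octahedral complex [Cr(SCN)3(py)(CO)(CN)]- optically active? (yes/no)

The six octahedral sites form three mutually perpendicular trans pairs.
Systematic placement gives 4 geometric isomers: SCN mer (3 arrangements); SCN fac (chiral).
One of these lacks any improper symmetry element and so occurs as an enantiomeric pair, giving 4 + 1 = 5 stereoisomers in total.

yes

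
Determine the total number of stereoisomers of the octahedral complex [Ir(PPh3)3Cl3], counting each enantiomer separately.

The six octahedral sites form three mutually perpendicular trans pairs.
There are 2 geometric isomers: PPh3 mer; PPh3 fac.
Each arrangement has an internal mirror plane or centre of symmetry, so none is chiral.

2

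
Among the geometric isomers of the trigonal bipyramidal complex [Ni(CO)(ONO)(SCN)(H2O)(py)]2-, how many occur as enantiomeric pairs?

10

A trigonal bipyramid has two axial and three equatorial sites, which are chemically inequivalent.
Systematic enumeration (placing each ligand type in turn and discarding arrangements equivalent by rotation or reflection) gives 10 geometric isomers.
Of these, 10 lack any improper symmetry element and so occur as enantiomeric pairs, giving 10 + 10 = 20 stereoisomers in total.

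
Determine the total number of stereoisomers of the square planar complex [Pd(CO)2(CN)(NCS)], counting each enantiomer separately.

2

A square has two trans pairs of vertices; adjacent vertices are cis.
There are 2 geometric isomers: CO cis; CO trans.
Each arrangement has an internal mirror plane or centre of symmetry, so none is chiral.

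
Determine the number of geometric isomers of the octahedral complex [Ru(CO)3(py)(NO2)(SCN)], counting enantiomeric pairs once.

4

In an octahedral complex each vertex has one trans partner and four cis neighbours.
Systematic placement gives 4 geometric isomers: CO mer (3 arrangements); CO fac (chiral).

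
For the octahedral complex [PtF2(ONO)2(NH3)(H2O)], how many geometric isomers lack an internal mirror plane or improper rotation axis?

An octahedron has six vertices in three trans pairs; every non-trans pair is cis.
The distinct arrangements are (6 in all): F trans, ONO trans; F trans, ONO cis; F cis, ONO trans; F cis, ONO cis (3 arrangements, 2 chiral).
Of these, 2 lack any improper symmetry element and so occur as enantiomeric pairs, giving 6 + 2 = 8 stereoisomers in total.

2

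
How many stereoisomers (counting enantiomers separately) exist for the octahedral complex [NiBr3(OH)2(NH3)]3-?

The six octahedral sites form three mutually perpendicular trans pairs.
Working through the distinct placements yields 3 geometric isomers: Br mer, OH trans; Br mer, OH cis; Br fac, OH cis.
Each arrangement has an internal mirror plane or centre of symmetry, so none is chiral.

3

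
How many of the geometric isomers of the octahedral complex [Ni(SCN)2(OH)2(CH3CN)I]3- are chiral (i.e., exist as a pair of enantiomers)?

2

The six octahedral sites form three mutually perpendicular trans pairs.
There are 6 geometric isomers: SCN trans, OH trans; SCN cis, OH cis (3 arrangements, 2 chiral); SCN trans, OH cis; SCN cis, OH trans.
Of these, 2 lack any improper symmetry element and so occur as enantiomeric pairs, giving 6 + 2 = 8 stereoisomers in total.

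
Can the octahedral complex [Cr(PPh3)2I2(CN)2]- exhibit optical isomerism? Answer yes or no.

yes

An octahedron has six vertices in three trans pairs; every non-trans pair is cis.
The distinct arrangements are (5 in all): PPh3 trans, I trans, CN trans; PPh3 cis, I cis, CN trans; PPh3 trans, I cis, CN cis; PPh3 cis, I cis, CN cis (chiral); PPh3 cis, I trans, CN cis.
One of these lacks any improper symmetry element and so occurs as an enantiomeric pair, giving 5 + 1 = 6 stereoisomers in total.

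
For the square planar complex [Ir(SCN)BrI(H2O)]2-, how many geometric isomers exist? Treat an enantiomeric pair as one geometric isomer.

3

A square has two trans pairs of vertices; adjacent vertices are cis.
There are 3 geometric isomers: (Br/I trans, H2O/SCN trans); (Br/SCN trans, H2O/I trans); (Br/H2O trans, I/SCN trans).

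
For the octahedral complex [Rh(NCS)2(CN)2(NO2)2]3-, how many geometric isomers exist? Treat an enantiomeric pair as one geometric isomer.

5

In an octahedral complex each vertex has one trans partner and four cis neighbours.
There are 5 geometric isomers: NCS trans, CN trans, NO2 trans; NCS cis, CN trans, NO2 cis; NCS cis, CN cis, NO2 trans; NCS cis, CN cis, NO2 cis (chiral); NCS trans, CN cis, NO2 cis.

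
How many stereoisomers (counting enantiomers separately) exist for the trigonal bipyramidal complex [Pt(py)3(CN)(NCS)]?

4

In a trigonal bipyramid the two axial positions differ from the three equatorial ones.
Working through the distinct placements yields 4 geometric isomers: CN axial, NCS axial; CN axial, NCS equatorial; CN equatorial, NCS axial; CN equatorial, NCS equatorial.
Each arrangement has an internal mirror plane or centre of symmetry, so none is chiral.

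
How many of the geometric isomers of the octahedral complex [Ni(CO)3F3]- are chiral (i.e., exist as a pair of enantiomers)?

0

The six octahedral sites form three mutually perpendicular trans pairs.
The distinct arrangements are (2 in all): CO mer; CO fac.
Each arrangement has an internal mirror plane or centre of symmetry, so none is chiral.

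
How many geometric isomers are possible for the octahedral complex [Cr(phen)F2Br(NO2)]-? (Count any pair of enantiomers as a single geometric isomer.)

4

The six octahedral sites form three mutually perpendicular trans pairs.
Each phen is bidentate and must span two cis positions.
Working through the distinct placements yields 4 geometric isomers: F cis (3 arrangements, 2 chiral); F trans.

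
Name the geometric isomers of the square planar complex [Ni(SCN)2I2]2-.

In a square planar complex each vertex has one trans partner and two cis neighbours.
There are 2 geometric isomers: SCN cis; SCN trans.

cis and trans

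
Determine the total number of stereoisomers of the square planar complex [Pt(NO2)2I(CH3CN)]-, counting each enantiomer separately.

2

In a square planar complex each vertex has one trans partner and two cis neighbours.
Working through the distinct placements yields 2 geometric isomers: NO2 cis; NO2 trans.
Each arrangement has an internal mirror plane or centre of symmetry, so none is chiral.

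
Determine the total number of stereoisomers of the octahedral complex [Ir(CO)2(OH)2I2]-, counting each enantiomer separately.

6

In an octahedral complex each vertex has one trans partner and four cis neighbours.
There are 5 geometric isomers: CO trans, OH trans, I trans; CO trans, OH cis, I cis; CO cis, OH trans, I cis; CO cis, OH cis, I cis (chiral); CO cis, OH cis, I trans.
One of these lacks any improper symmetry element and so occurs as an enantiomeric pair, giving 5 + 1 = 6 stereoisomers in total.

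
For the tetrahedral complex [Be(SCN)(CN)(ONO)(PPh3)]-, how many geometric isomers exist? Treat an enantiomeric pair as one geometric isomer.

Only one geometric arrangement is possible; it has no improper symmetry element, so it exists as a pair of enantiomers (2 stereoisomers).

1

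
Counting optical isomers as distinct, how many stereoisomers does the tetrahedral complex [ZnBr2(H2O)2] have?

1

All four vertices of a tetrahedron are equivalent and mutually adjacent, so cis/trans isomerism cannot arise.
Only one geometric arrangement is possible.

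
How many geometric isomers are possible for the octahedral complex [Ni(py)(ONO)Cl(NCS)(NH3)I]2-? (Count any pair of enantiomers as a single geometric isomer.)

15

The six octahedral sites form three mutually perpendicular trans pairs.
Placing the ligands in turn and identifying arrangements related by rotation or reflection leaves 15 distinct geometric isomers.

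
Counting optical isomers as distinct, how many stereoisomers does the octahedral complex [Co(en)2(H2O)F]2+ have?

An octahedron has six vertices in three trans pairs; every non-trans pair is cis.
Each en is bidentate and must span two cis positions.
Working through the distinct placements yields 2 geometric isomers: H2O and F mutually trans; H2O and F mutually cis (chiral).
One of these lacks any improper symmetry element and so occurs as an enantiomeric pair, giving 2 + 1 = 3 stereoisomers in total.

3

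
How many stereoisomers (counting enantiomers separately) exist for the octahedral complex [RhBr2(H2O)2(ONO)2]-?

6

The six octahedral sites form three mutually perpendicular trans pairs.
Systematic placement gives 5 geometric isomers: Br trans, H2O trans, ONO trans; Br trans, H2O cis, ONO cis; Br cis, H2O cis, ONO trans; Br cis, H2O cis, ONO cis (chiral); Br cis, H2O trans, ONO cis.
One of these lacks any improper symmetry element and so occurs as an enantiomeric pair, giving 5 + 1 = 6 stereoisomers in total.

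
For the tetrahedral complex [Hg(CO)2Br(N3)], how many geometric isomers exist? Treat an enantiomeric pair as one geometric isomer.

1

Only one geometric arrangement is possible.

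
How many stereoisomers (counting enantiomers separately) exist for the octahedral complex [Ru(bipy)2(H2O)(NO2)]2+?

3

The six octahedral sites form three mutually perpendicular trans pairs.
Each bipy is bidentate and must span two cis positions.
Working through the distinct placements yields 2 geometric isomers: H2O and NO2 mutually trans; H2O and NO2 mutually cis (chiral).
One of these lacks any improper symmetry element and so occurs as an enantiomeric pair, giving 2 + 1 = 3 stereoisomers in total.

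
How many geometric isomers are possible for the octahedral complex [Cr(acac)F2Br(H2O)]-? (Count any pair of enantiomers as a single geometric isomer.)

An octahedron has six vertices in three trans pairs; every non-trans pair is cis.
Each acac is bidentate and must span two cis positions.
Systematic placement gives 4 geometric isomers: F cis (3 arrangements, 2 chiral); F trans.

4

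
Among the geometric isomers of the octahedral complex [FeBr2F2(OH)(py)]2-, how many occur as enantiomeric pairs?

2

Working through the distinct placements yields 6 geometric isomers: Br trans, F trans; Br trans, F cis; Br cis, F cis (3 arrangements, 2 chiral); Br cis, F trans.
Of these, 2 lack any improper symmetry element and so occur as enantiomeric pairs, giving 6 + 2 = 8 stereoisomers in total.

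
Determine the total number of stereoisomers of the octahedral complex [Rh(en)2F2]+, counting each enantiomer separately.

3

An octahedron has six vertices in three trans pairs; every non-trans pair is cis.
Each en is bidentate and must span two cis positions.
The distinct arrangements are (2 in all): F trans; F cis (chiral).
One of these lacks any improper symmetry element and so occurs as an enantiomeric pair, giving 2 + 1 = 3 stereoisomers in total.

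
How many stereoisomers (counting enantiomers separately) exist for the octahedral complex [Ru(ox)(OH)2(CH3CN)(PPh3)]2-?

6

The six octahedral sites form three mutually perpendicular trans pairs.
Each ox is bidentate and must span two cis positions.
There are 4 geometric isomers: OH cis (3 arrangements, 2 chiral); OH trans.
Of these, 2 lack any improper symmetry element and so occur as enantiomeric pairs, giving 4 + 2 = 6 stereoisomers in total.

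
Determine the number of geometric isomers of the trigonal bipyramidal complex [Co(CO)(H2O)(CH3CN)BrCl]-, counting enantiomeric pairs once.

Exhaustive case analysis gives 10 geometric isomers.

10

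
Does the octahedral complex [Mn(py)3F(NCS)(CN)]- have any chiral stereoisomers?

In an octahedral complex each vertex has one trans partner and four cis neighbours.
Systematic placement gives 4 geometric isomers: py mer (3 arrangements); py fac (chiral).
One of these lacks any improper symmetry element and so occurs as an enantiomeric pair, giving 4 + 1 = 5 stereoisomers in total.

yes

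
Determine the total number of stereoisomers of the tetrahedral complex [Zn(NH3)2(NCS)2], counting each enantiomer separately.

1

In a tetrahedral complex all four positions are equivalent and every pair of ligands is adjacent — there is no cis/trans distinction.
Only one geometric arrangement is possible.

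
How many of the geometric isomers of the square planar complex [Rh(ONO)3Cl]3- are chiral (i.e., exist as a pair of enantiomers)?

In a square planar complex each vertex has one trans partner and two cis neighbours.
Only one geometric arrangement is possible.

0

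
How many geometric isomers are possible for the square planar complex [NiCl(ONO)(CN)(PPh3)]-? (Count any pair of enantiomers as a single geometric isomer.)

3

In a square planar complex each vertex has one trans partner and two cis neighbours.
Systematic placement gives 3 geometric isomers: (CN/ONO trans, Cl/PPh3 trans); (CN/PPh3 trans, Cl/ONO trans); (CN/Cl trans, ONO/PPh3 trans).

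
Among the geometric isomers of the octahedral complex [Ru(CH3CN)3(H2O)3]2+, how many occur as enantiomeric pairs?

0

There are 2 geometric isomers: CH3CN mer; CH3CN fac.
Each arrangement has an internal mirror plane or centre of symmetry, so none is chiral.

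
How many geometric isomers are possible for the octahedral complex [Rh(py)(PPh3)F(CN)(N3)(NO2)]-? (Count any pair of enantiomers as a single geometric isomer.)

In an octahedral complex each vertex has one trans partner and four cis neighbours.
Exhaustive case analysis gives 15 geometric isomers.

15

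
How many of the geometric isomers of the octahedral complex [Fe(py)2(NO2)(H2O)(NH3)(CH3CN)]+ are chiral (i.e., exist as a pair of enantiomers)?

6

The six octahedral sites form three mutually perpendicular trans pairs.
Placing the ligands in turn and identifying arrangements related by rotation or reflection leaves 9 distinct geometric isomers.
Of these, 6 lack any improper symmetry element and so occur as enantiomeric pairs, giving 9 + 6 = 15 stereoisomers in total.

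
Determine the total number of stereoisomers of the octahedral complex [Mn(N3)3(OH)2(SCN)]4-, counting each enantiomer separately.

3

The six octahedral sites form three mutually perpendicular trans pairs.
Working through the distinct placements yields 3 geometric isomers: N3 mer, OH cis; N3 mer, OH trans; N3 fac, OH cis.
Each arrangement has an internal mirror plane or centre of symmetry, so none is chiral.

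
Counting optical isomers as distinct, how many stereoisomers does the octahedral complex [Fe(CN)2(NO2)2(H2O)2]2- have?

An octahedron has six vertices in three trans pairs; every non-trans pair is cis.
Working through the distinct placements yields 5 geometric isomers: CN trans, NO2 trans, H2O trans; CN trans, NO2 cis, H2O cis; CN cis, NO2 trans, H2O cis; CN cis, NO2 cis, H2O cis (chiral); CN cis, NO2 cis, H2O trans.
One of these lacks any improper symmetry element and so occurs as an enantiomeric pair, giving 5 + 1 = 6 stereoisomers in total.

6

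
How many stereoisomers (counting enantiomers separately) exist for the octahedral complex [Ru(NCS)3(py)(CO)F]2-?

In an octahedral complex each vertex has one trans partner and four cis neighbours.
There are 4 geometric isomers: NCS mer (3 arrangements); NCS fac (chiral).
One of these lacks any improper symmetry element and so occurs as an enantiomeric pair, giving 4 + 1 = 5 stereoisomers in total.

5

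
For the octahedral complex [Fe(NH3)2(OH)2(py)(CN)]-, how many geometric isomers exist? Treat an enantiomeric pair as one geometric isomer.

An octahedron has six vertices in three trans pairs; every non-trans pair is cis.
Working through the distinct placements yields 6 geometric isomers: NH3 cis, OH cis (3 arrangements, 2 chiral); NH3 cis, OH trans; NH3 trans, OH cis; NH3 trans, OH trans.

6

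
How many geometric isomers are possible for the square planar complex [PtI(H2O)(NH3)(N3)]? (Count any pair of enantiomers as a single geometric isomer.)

3

Working through the distinct placements yields 3 geometric isomers: (H2O/N3 trans, I/NH3 trans); (H2O/NH3 trans, I/N3 trans); (H2O/I trans, N3/NH3 trans).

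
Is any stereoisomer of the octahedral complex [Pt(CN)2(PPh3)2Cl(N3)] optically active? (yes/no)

In an octahedral complex each vertex has one trans partner and four cis neighbours.
Working through the distinct placements yields 6 geometric isomers: CN trans, PPh3 trans; CN trans, PPh3 cis; CN cis, PPh3 trans; CN cis, PPh3 cis (3 arrangements, 2 chiral).
Of these, 2 lack any improper symmetry element and so occur as enantiomeric pairs, giving 6 + 2 = 8 stereoisomers in total.

yes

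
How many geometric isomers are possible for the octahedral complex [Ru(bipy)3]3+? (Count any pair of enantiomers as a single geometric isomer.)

1

In an octahedral complex each vertex has one trans partner and four cis neighbours.
Each bipy is bidentate and must span two cis positions.
Only one geometric arrangement is possible; it has no improper symmetry element, so it exists as a pair of enantiomers (2 stereoisomers).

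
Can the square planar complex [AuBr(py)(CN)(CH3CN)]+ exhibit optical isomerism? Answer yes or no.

no

A square has two trans pairs of vertices; adjacent vertices are cis.
There are 3 geometric isomers: (Br/CN trans, CH3CN/py trans); (Br/py trans, CH3CN/CN trans); (Br/CH3CN trans, CN/py trans).
Each arrangement has an internal mirror plane or centre of symmetry, so none is chiral.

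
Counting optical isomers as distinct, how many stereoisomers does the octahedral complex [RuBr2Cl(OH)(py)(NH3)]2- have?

15

In an octahedral complex each vertex has one trans partner and four cis neighbours.
Systematic enumeration (placing each ligand type in turn and discarding arrangements equivalent by rotation or reflection) gives 9 geometric isomers.
Of these, 6 lack any improper symmetry element and so occur as enantiomeric pairs, giving 9 + 6 = 15 stereoisomers in total.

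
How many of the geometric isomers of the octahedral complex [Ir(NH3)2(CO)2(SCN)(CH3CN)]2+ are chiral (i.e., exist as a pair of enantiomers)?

The six octahedral sites form three mutually perpendicular trans pairs.
Working through the distinct placements yields 6 geometric isomers: NH3 cis, CO cis (3 arrangements, 2 chiral); NH3 trans, CO cis; NH3 cis, CO trans; NH3 trans, CO trans.
Of these, 2 lack any improper symmetry element and so occur as enantiomeric pairs, giving 6 + 2 = 8 stereoisomers in total.

2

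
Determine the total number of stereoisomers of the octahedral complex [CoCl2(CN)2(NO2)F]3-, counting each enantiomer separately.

8

The six octahedral sites form three mutually perpendicular trans pairs.
Working through the distinct placements yields 6 geometric isomers: Cl trans, CN trans; Cl cis, CN trans; Cl cis, CN cis (3 arrangements, 2 chiral); Cl trans, CN cis.
Of these, 2 lack any improper symmetry element and so occur as enantiomeric pairs, giving 6 + 2 = 8 stereoisomers in total.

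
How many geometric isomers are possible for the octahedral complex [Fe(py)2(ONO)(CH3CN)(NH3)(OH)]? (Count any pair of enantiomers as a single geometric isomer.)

In an octahedral complex each vertex has one trans partner and four cis neighbours.
Placing the ligands in turn and identifying arrangements related by rotation or reflection leaves 9 distinct geometric isomers.

9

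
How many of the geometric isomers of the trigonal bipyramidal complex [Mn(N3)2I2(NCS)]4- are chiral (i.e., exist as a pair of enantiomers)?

1

A trigonal bipyramid has two axial and three equatorial sites, which are chemically inequivalent.
Placing the ligands in turn and identifying arrangements related by rotation or reflection leaves 5 distinct geometric isomers.
One of these lacks any improper symmetry element and so occurs as an enantiomeric pair, giving 5 + 1 = 6 stereoisomers in total.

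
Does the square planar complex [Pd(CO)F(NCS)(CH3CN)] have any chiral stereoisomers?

A square has two trans pairs of vertices; adjacent vertices are cis.
There are 3 geometric isomers: (CH3CN/F trans, CO/NCS trans); (CH3CN/NCS trans, CO/F trans); (CH3CN/CO trans, F/NCS trans).
Each arrangement has an internal mirror plane or centre of symmetry, so none is chiral.

no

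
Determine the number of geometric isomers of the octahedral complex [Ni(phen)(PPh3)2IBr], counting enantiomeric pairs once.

4

The six octahedral sites form three mutually perpendicular trans pairs.
Each phen is bidentate and must span two cis positions.
The distinct arrangements are (4 in all): PPh3 cis (3 arrangements, 2 chiral); PPh3 trans.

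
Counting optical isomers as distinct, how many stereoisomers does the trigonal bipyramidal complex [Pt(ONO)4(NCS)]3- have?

2

Working through the distinct placements yields 2 geometric isomers: NCS axial; NCS equatorial.
Each arrangement has an internal mirror plane or centre of symmetry, so none is chiral.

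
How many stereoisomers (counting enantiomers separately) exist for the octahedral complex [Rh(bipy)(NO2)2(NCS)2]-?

Each bipy is bidentate and must span two cis positions.
Systematic placement gives 3 geometric isomers: NO2 cis, NCS trans; NO2 cis, NCS cis (chiral); NO2 trans, NCS cis.
One of these lacks any improper symmetry element and so occurs as an enantiomeric pair, giving 3 + 1 = 4 stereoisomers in total.

4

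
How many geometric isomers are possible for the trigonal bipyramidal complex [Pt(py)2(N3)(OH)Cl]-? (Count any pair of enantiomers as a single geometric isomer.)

Systematic enumeration (placing each ligand type in turn and discarding arrangements equivalent by rotation or reflection) gives 7 geometric isomers.

7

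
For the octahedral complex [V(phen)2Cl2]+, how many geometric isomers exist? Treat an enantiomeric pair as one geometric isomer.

2

In an octahedral complex each vertex has one trans partner and four cis neighbours.
Each phen is bidentate and must span two cis positions.
Working through the distinct placements yields 2 geometric isomers: Cl trans; Cl cis (chiral).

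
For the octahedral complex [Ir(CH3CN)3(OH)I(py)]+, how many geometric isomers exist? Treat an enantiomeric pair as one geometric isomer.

Systematic placement gives 4 geometric isomers: CH3CN mer (3 arrangements); CH3CN fac (chiral).

4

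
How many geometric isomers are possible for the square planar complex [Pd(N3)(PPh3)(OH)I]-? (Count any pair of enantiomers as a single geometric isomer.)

In a square planar complex each vertex has one trans partner and two cis neighbours.
There are 3 geometric isomers: (I/OH trans, N3/PPh3 trans); (I/PPh3 trans, N3/OH trans); (I/N3 trans, OH/PPh3 trans).

3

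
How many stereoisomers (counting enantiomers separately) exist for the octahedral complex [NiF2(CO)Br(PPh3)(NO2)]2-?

Placing the ligands in turn and identifying arrangements related by rotation or reflection leaves 9 distinct geometric isomers.
Of these, 6 lack any improper symmetry element and so occur as enantiomeric pairs, giving 9 + 6 = 15 stereoisomers in total.

15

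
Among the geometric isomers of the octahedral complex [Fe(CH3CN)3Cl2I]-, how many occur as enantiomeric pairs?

An octahedron has six vertices in three trans pairs; every non-trans pair is cis.
Working through the distinct placements yields 3 geometric isomers: CH3CN mer, Cl cis; CH3CN mer, Cl trans; CH3CN fac, Cl cis.
Each arrangement has an internal mirror plane or centre of symmetry, so none is chiral.

0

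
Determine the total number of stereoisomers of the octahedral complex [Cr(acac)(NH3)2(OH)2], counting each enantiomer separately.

4

In an octahedral complex each vertex has one trans partner and four cis neighbours.
Each acac is bidentate and must span two cis positions.
There are 3 geometric isomers: NH3 trans, OH cis; NH3 cis, OH cis (chiral); NH3 cis, OH trans.
One of these lacks any improper symmetry element and so occurs as an enantiomeric pair, giving 3 + 1 = 4 stereoisomers in total.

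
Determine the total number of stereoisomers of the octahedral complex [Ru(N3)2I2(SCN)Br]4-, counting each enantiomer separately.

8

An octahedron has six vertices in three trans pairs; every non-trans pair is cis.
Systematic placement gives 6 geometric isomers: N3 cis, I cis (3 arrangements, 2 chiral); N3 trans, I cis; N3 cis, I trans; N3 trans, I trans.
Of these, 2 lack any improper symmetry element and so occur as enantiomeric pairs, giving 6 + 2 = 8 stereoisomers in total.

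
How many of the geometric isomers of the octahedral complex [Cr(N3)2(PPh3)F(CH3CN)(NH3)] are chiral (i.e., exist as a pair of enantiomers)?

In an octahedral complex each vertex has one trans partner and four cis neighbours.
Exhaustive case analysis gives 9 geometric isomers.
Of these, 6 lack any improper symmetry element and so occur as enantiomeric pairs, giving 9 + 6 = 15 stereoisomers in total.

6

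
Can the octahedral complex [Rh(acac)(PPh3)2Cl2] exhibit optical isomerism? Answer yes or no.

Each acac is bidentate and must span two cis positions.
The distinct arrangements are (3 in all): PPh3 cis, Cl trans; PPh3 cis, Cl cis (chiral); PPh3 trans, Cl cis.
One of these lacks any improper symmetry element and so occurs as an enantiomeric pair, giving 3 + 1 = 4 stereoisomers in total.

yes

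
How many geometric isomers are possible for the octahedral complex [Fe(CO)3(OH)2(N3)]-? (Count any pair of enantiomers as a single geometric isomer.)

3

The six octahedral sites form three mutually perpendicular trans pairs.
The distinct arrangements are (3 in all): CO mer, OH trans; CO mer, OH cis; CO fac, OH cis.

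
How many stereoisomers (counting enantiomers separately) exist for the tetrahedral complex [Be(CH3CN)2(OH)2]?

1

In a tetrahedral complex all four positions are equivalent and every pair of ligands is adjacent — there is no cis/trans distinction.
Only one geometric arrangement is possible.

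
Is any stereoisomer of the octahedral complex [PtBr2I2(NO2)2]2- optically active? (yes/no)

yes

An octahedron has six vertices in three trans pairs; every non-trans pair is cis.
The distinct arrangements are (5 in all): Br trans, I trans, NO2 trans; Br trans, I cis, NO2 cis; Br cis, I cis, NO2 trans; Br cis, I cis, NO2 cis (chiral); Br cis, I trans, NO2 cis.
One of these lacks any improper symmetry element and so occurs as an enantiomeric pair, giving 5 + 1 = 6 stereoisomers in total.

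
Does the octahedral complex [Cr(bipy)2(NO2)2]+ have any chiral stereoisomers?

The six octahedral sites form three mutually perpendicular trans pairs.
Each bipy is bidentate and must span two cis positions.
The distinct arrangements are (2 in all): NO2 trans; NO2 cis (chiral).
One of these lacks any improper symmetry element and so occurs as an enantiomeric pair, giving 2 + 1 = 3 stereoisomers in total.

yes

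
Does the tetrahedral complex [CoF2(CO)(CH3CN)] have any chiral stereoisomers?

no

All four vertices of a tetrahedron are equivalent and mutually adjacent, so cis/trans isomerism cannot arise.
Only one geometric arrangement is possible.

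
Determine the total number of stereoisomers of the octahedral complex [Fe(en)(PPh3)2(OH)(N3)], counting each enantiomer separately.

6

The six octahedral sites form three mutually perpendicular trans pairs.
Each en is bidentate and must span two cis positions.
There are 4 geometric isomers: PPh3 cis (3 arrangements, 2 chiral); PPh3 trans.
Of these, 2 lack any improper symmetry element and so occur as enantiomeric pairs, giving 4 + 2 = 6 stereoisomers in total.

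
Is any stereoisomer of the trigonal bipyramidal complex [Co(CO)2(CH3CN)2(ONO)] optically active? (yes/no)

In a trigonal bipyramid the two axial positions differ from the three equatorial ones.
Exhaustive case analysis gives 5 geometric isomers.
One of these lacks any improper symmetry element and so occurs as an enantiomeric pair, giving 5 + 1 = 6 stereoisomers in total.

yes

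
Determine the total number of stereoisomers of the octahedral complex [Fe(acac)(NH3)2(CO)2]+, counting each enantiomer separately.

4

An octahedron has six vertices in three trans pairs; every non-trans pair is cis.
Each acac is bidentate and must span two cis positions.
Working through the distinct placements yields 3 geometric isomers: NH3 cis, CO trans; NH3 cis, CO cis (chiral); NH3 trans, CO cis.
One of these lacks any improper symmetry element and so occurs as an enantiomeric pair, giving 3 + 1 = 4 stereoisomers in total.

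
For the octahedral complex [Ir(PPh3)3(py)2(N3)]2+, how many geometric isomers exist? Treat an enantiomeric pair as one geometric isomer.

3

In an octahedral complex each vertex has one trans partner and four cis neighbours.
Systematic placement gives 3 geometric isomers: PPh3 mer, py trans; PPh3 fac, py cis; PPh3 mer, py cis.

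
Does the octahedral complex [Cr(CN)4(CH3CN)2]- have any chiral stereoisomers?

The six octahedral sites form three mutually perpendicular trans pairs.
Working through the distinct placements yields 2 geometric isomers: CH3CN trans; CH3CN cis.
Each arrangement has an internal mirror plane or centre of symmetry, so none is chiral.

no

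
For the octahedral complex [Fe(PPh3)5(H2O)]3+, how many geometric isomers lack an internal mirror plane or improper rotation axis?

The six octahedral sites form three mutually perpendicular trans pairs.
Only one geometric arrangement is possible.

0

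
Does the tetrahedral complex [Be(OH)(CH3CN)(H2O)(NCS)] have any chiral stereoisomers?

All four vertices of a tetrahedron are equivalent and mutually adjacent, so cis/trans isomerism cannot arise.
Only one geometric arrangement is possible; it has no improper symmetry element, so it exists as a pair of enantiomers (2 stereoisomers).

yes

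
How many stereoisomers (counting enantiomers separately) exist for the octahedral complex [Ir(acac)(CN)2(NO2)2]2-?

In an octahedral complex each vertex has one trans partner and four cis neighbours.
Each acac is bidentate and must span two cis positions.
Working through the distinct placements yields 3 geometric isomers: CN trans, NO2 cis; CN cis, NO2 cis (chiral); CN cis, NO2 trans.
One of these lacks any improper symmetry element and so occurs as an enantiomeric pair, giving 3 + 1 = 4 stereoisomers in total.

4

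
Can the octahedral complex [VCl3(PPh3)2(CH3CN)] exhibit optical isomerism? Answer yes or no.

no

The six octahedral sites form three mutually perpendicular trans pairs.
Working through the distinct placements yields 3 geometric isomers: Cl mer, PPh3 trans; Cl fac, PPh3 cis; Cl mer, PPh3 cis.
Each arrangement has an internal mirror plane or centre of symmetry, so none is chiral.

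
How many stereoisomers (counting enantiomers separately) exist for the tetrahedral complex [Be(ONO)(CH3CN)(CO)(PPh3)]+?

In a tetrahedral complex all four positions are equivalent and every pair of ligands is adjacent — there is no cis/trans distinction.
Only one geometric arrangement is possible; it has no improper symmetry element, so it exists as a pair of enantiomers (2 stereoisomers).

2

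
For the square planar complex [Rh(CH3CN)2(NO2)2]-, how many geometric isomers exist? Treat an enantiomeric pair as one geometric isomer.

In a square planar complex each vertex has one trans partner and two cis neighbours.
There are 2 geometric isomers: CH3CN cis; CH3CN trans.

2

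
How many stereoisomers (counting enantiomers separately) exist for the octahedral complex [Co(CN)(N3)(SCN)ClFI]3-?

30

The six octahedral sites form three mutually perpendicular trans pairs.
Exhaustive case analysis gives 15 geometric isomers.
Of these, 15 lack any improper symmetry element and so occur as enantiomeric pairs, giving 15 + 15 = 30 stereoisomers in total.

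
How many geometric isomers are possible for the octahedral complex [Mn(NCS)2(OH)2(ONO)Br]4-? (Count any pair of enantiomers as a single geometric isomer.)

6

The six octahedral sites form three mutually perpendicular trans pairs.
The distinct arrangements are (6 in all): NCS cis, OH cis (3 arrangements, 2 chiral); NCS cis, OH trans; NCS trans, OH cis; NCS trans, OH trans.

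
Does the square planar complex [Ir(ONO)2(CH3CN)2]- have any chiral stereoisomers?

no

A square has two trans pairs of vertices; adjacent vertices are cis.
Working through the distinct placements yields 2 geometric isomers: ONO cis; ONO trans.
Each arrangement has an internal mirror plane or centre of symmetry, so none is chiral.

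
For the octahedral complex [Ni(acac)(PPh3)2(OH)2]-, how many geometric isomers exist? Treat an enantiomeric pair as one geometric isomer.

3

Each acac is bidentate and must span two cis positions.
Systematic placement gives 3 geometric isomers: PPh3 cis, OH trans; PPh3 cis, OH cis (chiral); PPh3 trans, OH cis.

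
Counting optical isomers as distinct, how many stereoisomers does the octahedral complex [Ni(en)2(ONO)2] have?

The six octahedral sites form three mutually perpendicular trans pairs.
Each en is bidentate and must span two cis positions.
Systematic placement gives 2 geometric isomers: ONO trans; ONO cis (chiral).
One of these lacks any improper symmetry element and so occurs as an enantiomeric pair, giving 2 + 1 = 3 stereoisomers in total.

3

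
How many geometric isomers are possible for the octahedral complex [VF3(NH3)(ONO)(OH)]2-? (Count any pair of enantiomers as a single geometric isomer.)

The six octahedral sites form three mutually perpendicular trans pairs.
Working through the distinct placements yields 4 geometric isomers: F mer (3 arrangements); F fac (chiral).

4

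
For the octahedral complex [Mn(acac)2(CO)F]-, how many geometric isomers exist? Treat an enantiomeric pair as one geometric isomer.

2

The six octahedral sites form three mutually perpendicular trans pairs.
Each acac is bidentate and must span two cis positions.
The distinct arrangements are (2 in all): CO and F mutually trans; CO and F mutually cis (chiral).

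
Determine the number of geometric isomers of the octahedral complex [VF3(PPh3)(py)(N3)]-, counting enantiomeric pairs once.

In an octahedral complex each vertex has one trans partner and four cis neighbours.
Working through the distinct placements yields 4 geometric isomers: F mer (3 arrangements); F fac (chiral).

4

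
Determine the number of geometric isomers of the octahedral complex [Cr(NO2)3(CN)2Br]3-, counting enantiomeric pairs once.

3

In an octahedral complex each vertex has one trans partner and four cis neighbours.
The distinct arrangements are (3 in all): NO2 mer, CN cis; NO2 mer, CN trans; NO2 fac, CN cis.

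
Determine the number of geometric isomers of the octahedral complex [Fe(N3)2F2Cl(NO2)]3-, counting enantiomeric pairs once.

The six octahedral sites form three mutually perpendicular trans pairs.
Systematic placement gives 6 geometric isomers: N3 cis, F cis (3 arrangements, 2 chiral); N3 trans, F cis; N3 cis, F trans; N3 trans, F trans.

6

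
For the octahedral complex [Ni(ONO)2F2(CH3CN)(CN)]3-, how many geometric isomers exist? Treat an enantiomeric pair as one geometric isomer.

The six octahedral sites form three mutually perpendicular trans pairs.
Systematic placement gives 6 geometric isomers: ONO trans, F trans; ONO cis, F cis (3 arrangements, 2 chiral); ONO trans, F cis; ONO cis, F trans.

6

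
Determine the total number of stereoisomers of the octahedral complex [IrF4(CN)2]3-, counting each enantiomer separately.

2

Systematic placement gives 2 geometric isomers: CN trans; CN cis.
Each arrangement has an internal mirror plane or centre of symmetry, so none is chiral.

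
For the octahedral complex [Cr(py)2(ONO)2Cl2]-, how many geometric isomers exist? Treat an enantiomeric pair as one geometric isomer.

5

The distinct arrangements are (5 in all): py trans, ONO trans, Cl trans; py cis, ONO cis, Cl trans; py trans, ONO cis, Cl cis; py cis, ONO cis, Cl cis (chiral); py cis, ONO trans, Cl cis.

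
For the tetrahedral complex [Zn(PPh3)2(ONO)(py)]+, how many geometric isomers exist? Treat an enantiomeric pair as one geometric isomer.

All four vertices of a tetrahedron are equivalent and mutually adjacent, so cis/trans isomerism cannot arise.
Only one geometric arrangement is possible.

1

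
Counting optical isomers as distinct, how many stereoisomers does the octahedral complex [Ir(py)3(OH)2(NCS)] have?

3

In an octahedral complex each vertex has one trans partner and four cis neighbours.
There are 3 geometric isomers: py mer, OH cis; py mer, OH trans; py fac, OH cis.
Each arrangement has an internal mirror plane or centre of symmetry, so none is chiral.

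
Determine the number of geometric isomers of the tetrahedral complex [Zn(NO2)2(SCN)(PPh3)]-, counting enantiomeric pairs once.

In a tetrahedral complex all four positions are equivalent and every pair of ligands is adjacent — there is no cis/trans distinction.
Only one geometric arrangement is possible.

1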